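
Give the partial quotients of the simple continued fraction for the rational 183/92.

Run the Euclidean algorithm on 183 and 92; the successive quotients are the partial quotients a_0, a_1, ... (each step inverts the fractional part left over by the previous one):
  183 = 1*92 + 91, so a_0 = 1.
  92 = 1*91 + 1, so a_1 = 1.
  91 = 91*1 + 0, so a_2 = 91.
The remainder reaches 0 after 3 divisions, so the expansion has 3 partial quotients, read off in order.

[1; 1, 91]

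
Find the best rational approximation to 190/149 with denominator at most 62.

51/40

Expand x = 190/149 as a continued fraction with the Euclidean algorithm:
  190 = 1*149 + 41, so a_0 = 1.
  149 = 3*41 + 26, so a_1 = 3.
  41 = 1*26 + 15, so a_2 = 1.
  26 = 1*15 + 11, so a_3 = 1.
  15 = 1*11 + 4, so a_4 = 1.
  11 = 2*4 + 3, so a_5 = 2.
  4 = 1*3 + 1, so a_6 = 1.
  3 = 3*1 + 0, so a_7 = 3.
so x = [1; 3, 1, 1, 1, 2, 1, 3].
Convergents (p_i = a_i*p_{i-1} + p_{i-2}, q_i = a_i*q_{i-1} + q_{i-2} with p_{-2}=0, p_{-1}=1, q_{-2}=1, q_{-1}=0), until the denominator exceeds 62:
  i=0: a_0=1, p_0 = 1*1 + 0 = 1, q_0 = 1*0 + 1 = 1.
  i=1: a_1=3, p_1 = 3*1 + 1 = 4, q_1 = 3*1 + 0 = 3.
  i=2: a_2=1, p_2 = 1*4 + 1 = 5, q_2 = 1*3 + 1 = 4.
  i=3: a_3=1, p_3 = 1*5 + 4 = 9, q_3 = 1*4 + 3 = 7.
  i=4: a_4=1, p_4 = 1*9 + 5 = 14, q_4 = 1*7 + 4 = 11.
  i=5: a_5=2, p_5 = 2*14 + 9 = 37, q_5 = 2*11 + 7 = 29.
  i=6: a_6=1, p_6 = 1*37 + 14 = 51, q_6 = 1*29 + 11 = 40.
  i=7: a_7=3, p_7 = 3*51 + 37 = 190, q_7 = 3*40 + 29 = 149.
q_7 = 149 > 62, so the last convergent with denominator <= 62 is p_6/q_6 = 51/40.
The closest fraction with denominator <= 62 is either p_6/q_6 or the intermediate fraction (k*p_6 + p_5)/(k*q_6 + q_5) with the largest k >= 1 whose denominator stays <= 62; these approach x as k grows, and every other convergent or intermediate fraction in range is farther away.
Largest k: floor((62 - q_5)/q_6) = floor((62 - 29)/40) = 0.
Since k = 0, no intermediate fraction beyond p_6/q_6 has denominator <= 62, so the convergent 51/40 is the closest (its error is |190*40 - 51*149|/(149*40) = 1/5960).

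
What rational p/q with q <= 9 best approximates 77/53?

13/9

Expand x = 77/53 as a continued fraction with the Euclidean algorithm:
  77 = 1*53 + 24, so a_0 = 1.
  53 = 2*24 + 5, so a_1 = 2.
  24 = 4*5 + 4, so a_2 = 4.
  5 = 1*4 + 1, so a_3 = 1.
  4 = 4*1 + 0, so a_4 = 4.
so x = [1; 2, 4, 1, 4].
Convergents (p_i = a_i*p_{i-1} + p_{i-2}, q_i = a_i*q_{i-1} + q_{i-2} with p_{-2}=0, p_{-1}=1, q_{-2}=1, q_{-1}=0), until the denominator exceeds 9:
  i=0: a_0=1, p_0 = 1*1 + 0 = 1, q_0 = 1*0 + 1 = 1.
  i=1: a_1=2, p_1 = 2*1 + 1 = 3, q_1 = 2*1 + 0 = 2.
  i=2: a_2=4, p_2 = 4*3 + 1 = 13, q_2 = 4*2 + 1 = 9.
  i=3: a_3=1, p_3 = 1*13 + 3 = 16, q_3 = 1*9 + 2 = 11.
q_3 = 11 > 9, so the last convergent with denominator <= 9 is p_2/q_2 = 13/9.
The closest fraction with denominator <= 9 is either p_2/q_2 or the intermediate fraction (k*p_2 + p_1)/(k*q_2 + q_1) with the largest k >= 1 whose denominator stays <= 9; these approach x as k grows, and every other convergent or intermediate fraction in range is farther away.
Largest k: floor((9 - q_1)/q_2) = floor((9 - 2)/9) = 0.
Since k = 0, no intermediate fraction beyond p_2/q_2 has denominator <= 9, so the convergent 13/9 is the closest (its error is |77*9 - 13*53|/(53*9) = 4/477).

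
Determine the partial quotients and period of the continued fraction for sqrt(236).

[15; (2, 1, 3, 5, 1, 6, 1, 5, 3, 1, 2, 30)]

Write x_i = (sqrt(236) + m_i)/d_i with (m_0, d_0) = (0, 1). a_0 = floor(sqrt(236)) = 15, since 15^2 = 225 <= 236 < 256 = 16^2.
Iterate m_{i+1} = d_i*a_i - m_i, d_{i+1} = (236 - m_{i+1}^2)/d_i, a_{i+1} = floor((a_0 + m_{i+1})/d_{i+1}):
  m_1 = 1*15 - 0 = 15, d_1 = (236 - 15^2)/1 = 11/1 = 11, a_1 = floor((15 + 15)/11) = 2.
  m_2 = 11*2 - 15 = 7, d_2 = (236 - 7^2)/11 = 187/11 = 17, a_2 = floor((15 + 7)/17) = 1.
  m_3 = 17*1 - 7 = 10, d_3 = (236 - 10^2)/17 = 136/17 = 8, a_3 = floor((15 + 10)/8) = 3.
  m_4 = 8*3 - 10 = 14, d_4 = (236 - 14^2)/8 = 40/8 = 5, a_4 = floor((15 + 14)/5) = 5.
  m_5 = 5*5 - 14 = 11, d_5 = (236 - 11^2)/5 = 115/5 = 23, a_5 = floor((15 + 11)/23) = 1.
  m_6 = 23*1 - 11 = 12, d_6 = (236 - 12^2)/23 = 92/23 = 4, a_6 = floor((15 + 12)/4) = 6.
  m_7 = 4*6 - 12 = 12, d_7 = (236 - 12^2)/4 = 92/4 = 23, a_7 = floor((15 + 12)/23) = 1.
  m_8 = 23*1 - 12 = 11, d_8 = (236 - 11^2)/23 = 115/23 = 5, a_8 = floor((15 + 11)/5) = 5.
  m_9 = 5*5 - 11 = 14, d_9 = (236 - 14^2)/5 = 40/5 = 8, a_9 = floor((15 + 14)/8) = 3.
  m_10 = 8*3 - 14 = 10, d_10 = (236 - 10^2)/8 = 136/8 = 17, a_10 = floor((15 + 10)/17) = 1.
  m_11 = 17*1 - 10 = 7, d_11 = (236 - 7^2)/17 = 187/17 = 11, a_11 = floor((15 + 7)/11) = 2.
  m_12 = 11*2 - 7 = 15, d_12 = (236 - 15^2)/11 = 11/11 = 1, a_12 = floor((15 + 15)/1) = 30.
  m_13 = 1*30 - 15 = 15, d_13 = (236 - 15^2)/1 = 11/1 = 11: (m_13, d_13) = (m_1, d_1) = (15, 11), so from here the quotients repeat a_1, ..., a_12; the period length is 12.
Hence the expansion of sqrt(236) is a_0 = 15 followed by the repeating block 2, 1, 3, 5, 1, 6, 1, 5, 3, 1, 2, 30 (period 12).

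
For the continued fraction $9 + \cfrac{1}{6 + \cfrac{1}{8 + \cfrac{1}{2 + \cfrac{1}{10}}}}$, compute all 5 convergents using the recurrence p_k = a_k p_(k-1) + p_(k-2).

Using the convergent recurrence p_i = a_i*p_{i-1} + p_{i-2}, q_i = a_i*q_{i-1} + q_{i-2} with p_{-2}=0, p_{-1}=1, q_{-2}=1, q_{-1}=0:
  i=0: a_0=9, p_0 = 9*1 + 0 = 9, q_0 = 9*0 + 1 = 1.
  i=1: a_1=6, p_1 = 6*9 + 1 = 55, q_1 = 6*1 + 0 = 6.
  i=2: a_2=8, p_2 = 8*55 + 9 = 449, q_2 = 8*6 + 1 = 49.
  i=3: a_3=2, p_3 = 2*449 + 55 = 953, q_3 = 2*49 + 6 = 104.
  i=4: a_4=10, p_4 = 10*953 + 449 = 9979, q_4 = 10*104 + 49 = 1089.

9/1, 55/6, 449/49, 953/104, 9979/1089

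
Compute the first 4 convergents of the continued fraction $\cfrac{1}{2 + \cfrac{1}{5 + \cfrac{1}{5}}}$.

0/1, 1/2, 5/11, 26/57

Using the convergent recurrence p_i = a_i*p_{i-1} + p_{i-2}, q_i = a_i*q_{i-1} + q_{i-2} with p_{-2}=0, p_{-1}=1, q_{-2}=1, q_{-1}=0:
  i=0: a_0=0, p_0 = 0*1 + 0 = 0, q_0 = 0*0 + 1 = 1.
  i=1: a_1=2, p_1 = 2*0 + 1 = 1, q_1 = 2*1 + 0 = 2.
  i=2: a_2=5, p_2 = 5*1 + 0 = 5, q_2 = 5*2 + 1 = 11.
  i=3: a_3=5, p_3 = 5*5 + 1 = 26, q_3 = 5*11 + 2 = 57.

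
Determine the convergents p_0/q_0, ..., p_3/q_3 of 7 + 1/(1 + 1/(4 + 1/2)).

Using the convergent recurrence p_i = a_i*p_{i-1} + p_{i-2}, q_i = a_i*q_{i-1} + q_{i-2} with p_{-2}=0, p_{-1}=1, q_{-2}=1, q_{-1}=0:
  i=0: a_0=7, p_0 = 7*1 + 0 = 7, q_0 = 7*0 + 1 = 1.
  i=1: a_1=1, p_1 = 1*7 + 1 = 8, q_1 = 1*1 + 0 = 1.
  i=2: a_2=4, p_2 = 4*8 + 7 = 39, q_2 = 4*1 + 1 = 5.
  i=3: a_3=2, p_3 = 2*39 + 8 = 86, q_3 = 2*5 + 1 = 11.

7/1, 8/1, 39/5, 86/11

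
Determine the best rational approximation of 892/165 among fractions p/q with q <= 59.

Expand x = 892/165 as a continued fraction with the Euclidean algorithm:
  892 = 5*165 + 67, so a_0 = 5.
  165 = 2*67 + 31, so a_1 = 2.
  67 = 2*31 + 5, so a_2 = 2.
  31 = 6*5 + 1, so a_3 = 6.
  5 = 5*1 + 0, so a_4 = 5.
so x = [5; 2, 2, 6, 5].
Convergents (p_i = a_i*p_{i-1} + p_{i-2}, q_i = a_i*q_{i-1} + q_{i-2} with p_{-2}=0, p_{-1}=1, q_{-2}=1, q_{-1}=0), until the denominator exceeds 59:
  i=0: a_0=5, p_0 = 5*1 + 0 = 5, q_0 = 5*0 + 1 = 1.
  i=1: a_1=2, p_1 = 2*5 + 1 = 11, q_1 = 2*1 + 0 = 2.
  i=2: a_2=2, p_2 = 2*11 + 5 = 27, q_2 = 2*2 + 1 = 5.
  i=3: a_3=6, p_3 = 6*27 + 11 = 173, q_3 = 6*5 + 2 = 32.
  i=4: a_4=5, p_4 = 5*173 + 27 = 892, q_4 = 5*32 + 5 = 165.
q_4 = 165 > 59, so the last convergent with denominator <= 59 is p_3/q_3 = 173/32.
The closest fraction with denominator <= 59 is either p_3/q_3 or the intermediate fraction (k*p_3 + p_2)/(k*q_3 + q_2) with the largest k >= 1 whose denominator stays <= 59; these approach x as k grows, and every other convergent or intermediate fraction in range is farther away.
Largest k: floor((59 - q_2)/q_3) = floor((59 - 5)/32) = 1.
That gives (1*173 + 27)/(1*32 + 5) = 200/37.
Compare the errors: |x - 173/32| = |892*32 - 173*165|/(165*32) = 1/5280, and |x - 200/37| = |892*37 - 200*165|/(165*37) = 4/6105.
Cross-multiplying, 1*6105 = 6105 < 21120 = 4*5280, so 1/5280 is smaller: the convergent 173/32 is closer to x than 200/37.

173/32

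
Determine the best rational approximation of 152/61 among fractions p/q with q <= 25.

Expand x = 152/61 as a continued fraction with the Euclidean algorithm:
  152 = 2*61 + 30, so a_0 = 2.
  61 = 2*30 + 1, so a_1 = 2.
  30 = 30*1 + 0, so a_2 = 30.
so x = [2; 2, 30].
Convergents (p_i = a_i*p_{i-1} + p_{i-2}, q_i = a_i*q_{i-1} + q_{i-2} with p_{-2}=0, p_{-1}=1, q_{-2}=1, q_{-1}=0), until the denominator exceeds 25:
  i=0: a_0=2, p_0 = 2*1 + 0 = 2, q_0 = 2*0 + 1 = 1.
  i=1: a_1=2, p_1 = 2*2 + 1 = 5, q_1 = 2*1 + 0 = 2.
  i=2: a_2=30, p_2 = 30*5 + 2 = 152, q_2 = 30*2 + 1 = 61.
q_2 = 61 > 25, so the last convergent with denominator <= 25 is p_1/q_1 = 5/2.
The closest fraction with denominator <= 25 is either p_1/q_1 or the intermediate fraction (k*p_1 + p_0)/(k*q_1 + q_0) with the largest k >= 1 whose denominator stays <= 25; these approach x as k grows, and every other convergent or intermediate fraction in range is farther away.
Largest k: floor((25 - q_0)/q_1) = floor((25 - 1)/2) = 12.
That gives (12*5 + 2)/(12*2 + 1) = 62/25.
Compare the errors: |x - 5/2| = |152*2 - 5*61|/(61*2) = 1/122, and |x - 62/25| = |152*25 - 62*61|/(61*25) = 18/1525.
Cross-multiplying, 1*1525 = 1525 < 2196 = 18*122, so 1/122 is smaller: the convergent 5/2 is closer to x than 62/25.

5/2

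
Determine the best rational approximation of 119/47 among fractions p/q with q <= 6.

Expand x = 119/47 as a continued fraction with the Euclidean algorithm:
  119 = 2*47 + 25, so a_0 = 2.
  47 = 1*25 + 22, so a_1 = 1.
  25 = 1*22 + 3, so a_2 = 1.
  22 = 7*3 + 1, so a_3 = 7.
  3 = 3*1 + 0, so a_4 = 3.
so x = [2; 1, 1, 7, 3].
Convergents (p_i = a_i*p_{i-1} + p_{i-2}, q_i = a_i*q_{i-1} + q_{i-2} with p_{-2}=0, p_{-1}=1, q_{-2}=1, q_{-1}=0), until the denominator exceeds 6:
  i=0: a_0=2, p_0 = 2*1 + 0 = 2, q_0 = 2*0 + 1 = 1.
  i=1: a_1=1, p_1 = 1*2 + 1 = 3, q_1 = 1*1 + 0 = 1.
  i=2: a_2=1, p_2 = 1*3 + 2 = 5, q_2 = 1*1 + 1 = 2.
  i=3: a_3=7, p_3 = 7*5 + 3 = 38, q_3 = 7*2 + 1 = 15.
q_3 = 15 > 6, so the last convergent with denominator <= 6 is p_2/q_2 = 5/2.
The closest fraction with denominator <= 6 is either p_2/q_2 or the intermediate fraction (k*p_2 + p_1)/(k*q_2 + q_1) with the largest k >= 1 whose denominator stays <= 6; these approach x as k grows, and every other convergent or intermediate fraction in range is farther away.
Largest k: floor((6 - q_1)/q_2) = floor((6 - 1)/2) = 2.
That gives (2*5 + 3)/(2*2 + 1) = 13/5.
Compare the errors: |x - 5/2| = |119*2 - 5*47|/(47*2) = 3/94, and |x - 13/5| = |119*5 - 13*47|/(47*5) = 16/235.
Cross-multiplying, 3*235 = 705 < 1504 = 16*94, so 3/94 is smaller: the convergent 5/2 is closer to x than 13/5.

5/2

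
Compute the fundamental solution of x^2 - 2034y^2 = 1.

First expand sqrt(2034) as a continued fraction. With x_i = (sqrt(2034) + m_i)/d_i and (m_0, d_0) = (0, 1): a_0 = floor(sqrt(2034)) = 45, since 45^2 = 2025 <= 2034 < 2116 = 46^2.
Iterate m_{i+1} = d_i*a_i - m_i, d_{i+1} = (2034 - m_{i+1}^2)/d_i, a_{i+1} = floor((a_0 + m_{i+1})/d_{i+1}):
  m_1 = 1*45 - 0 = 45, d_1 = (2034 - 45^2)/1 = 9/1 = 9, a_1 = floor((45 + 45)/9) = 10.
  m_2 = 9*10 - 45 = 45, d_2 = (2034 - 45^2)/9 = 9/9 = 1, a_2 = floor((45 + 45)/1) = 90.
  m_3 = 1*90 - 45 = 45, d_3 = (2034 - 45^2)/1 = 9/1 = 9: (m_3, d_3) = (m_1, d_1) = (45, 9), so from here the quotients repeat a_1, a_2; the period length is 2.
So sqrt(2034) = [45; (10, 90)] with period length k = 2.
k is even, so the fundamental solution of x^2 - 2034y^2 = 1 is (p_{k-1}, q_{k-1}) = (p_1, q_1); compute convergents through index 1.
Convergents (p_i = a_i*p_{i-1} + p_{i-2}, q_i = a_i*q_{i-1} + q_{i-2} with p_{-2}=0, p_{-1}=1, q_{-2}=1, q_{-1}=0):
  i=0: a_0=45, p_0 = 45*1 + 0 = 45, q_0 = 45*0 + 1 = 1.
  i=1: a_1=10, p_1 = 10*45 + 1 = 451, q_1 = 10*1 + 0 = 10.
Check: 451^2 - 2034*10^2 = 203401 - 203400 = 1, so (x, y) = (451, 10) solves the equation, and by the theorem it is the least positive solution.

(x, y) = (451, 10)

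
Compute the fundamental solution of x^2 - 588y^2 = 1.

(x, y) = (97, 4)

First expand sqrt(588) as a continued fraction. With x_i = (sqrt(588) + m_i)/d_i and (m_0, d_0) = (0, 1): a_0 = floor(sqrt(588)) = 24, since 24^2 = 576 <= 588 < 625 = 25^2.
Iterate m_{i+1} = d_i*a_i - m_i, d_{i+1} = (588 - m_{i+1}^2)/d_i, a_{i+1} = floor((a_0 + m_{i+1})/d_{i+1}):
  m_1 = 1*24 - 0 = 24, d_1 = (588 - 24^2)/1 = 12/1 = 12, a_1 = floor((24 + 24)/12) = 4.
  m_2 = 12*4 - 24 = 24, d_2 = (588 - 24^2)/12 = 12/12 = 1, a_2 = floor((24 + 24)/1) = 48.
  m_3 = 1*48 - 24 = 24, d_3 = (588 - 24^2)/1 = 12/1 = 12: (m_3, d_3) = (m_1, d_1) = (24, 12), so from here the quotients repeat a_1, a_2; the period length is 2.
So sqrt(588) = [24; (4, 48)] with period length k = 2.
k is even, so the fundamental solution of x^2 - 588y^2 = 1 is (p_{k-1}, q_{k-1}) = (p_1, q_1); compute convergents through index 1.
Convergents (p_i = a_i*p_{i-1} + p_{i-2}, q_i = a_i*q_{i-1} + q_{i-2} with p_{-2}=0, p_{-1}=1, q_{-2}=1, q_{-1}=0):
  i=0: a_0=24, p_0 = 24*1 + 0 = 24, q_0 = 24*0 + 1 = 1.
  i=1: a_1=4, p_1 = 4*24 + 1 = 97, q_1 = 4*1 + 0 = 4.
Check: 97^2 - 588*4^2 = 9409 - 9408 = 1, so (x, y) = (97, 4) solves the equation, and by the theorem it is the least positive solution.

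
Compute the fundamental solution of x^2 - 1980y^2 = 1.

(x, y) = (89, 2)

First expand sqrt(1980) as a continued fraction. With x_i = (sqrt(1980) + m_i)/d_i and (m_0, d_0) = (0, 1): a_0 = floor(sqrt(1980)) = 44, since 44^2 = 1936 <= 1980 < 2025 = 45^2.
Iterate m_{i+1} = d_i*a_i - m_i, d_{i+1} = (1980 - m_{i+1}^2)/d_i, a_{i+1} = floor((a_0 + m_{i+1})/d_{i+1}):
  m_1 = 1*44 - 0 = 44, d_1 = (1980 - 44^2)/1 = 44/1 = 44, a_1 = floor((44 + 44)/44) = 2.
  m_2 = 44*2 - 44 = 44, d_2 = (1980 - 44^2)/44 = 44/44 = 1, a_2 = floor((44 + 44)/1) = 88.
  m_3 = 1*88 - 44 = 44, d_3 = (1980 - 44^2)/1 = 44/1 = 44: (m_3, d_3) = (m_1, d_1) = (44, 44), so from here the quotients repeat a_1, a_2; the period length is 2.
So sqrt(1980) = [44; (2, 88)] with period length k = 2.
k is even, so the fundamental solution of x^2 - 1980y^2 = 1 is (p_{k-1}, q_{k-1}) = (p_1, q_1); compute convergents through index 1.
Convergents (p_i = a_i*p_{i-1} + p_{i-2}, q_i = a_i*q_{i-1} + q_{i-2} with p_{-2}=0, p_{-1}=1, q_{-2}=1, q_{-1}=0):
  i=0: a_0=44, p_0 = 44*1 + 0 = 44, q_0 = 44*0 + 1 = 1.
  i=1: a_1=2, p_1 = 2*44 + 1 = 89, q_1 = 2*1 + 0 = 2.
Check: 89^2 - 1980*2^2 = 7921 - 7920 = 1, so (x, y) = (89, 2) solves the equation, and by the theorem it is the least positive solution.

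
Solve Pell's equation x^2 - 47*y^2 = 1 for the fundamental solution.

First expand sqrt(47) as a continued fraction. With x_i = (sqrt(47) + m_i)/d_i and (m_0, d_0) = (0, 1): a_0 = floor(sqrt(47)) = 6, since 6^2 = 36 <= 47 < 49 = 7^2.
Iterate m_{i+1} = d_i*a_i - m_i, d_{i+1} = (47 - m_{i+1}^2)/d_i, a_{i+1} = floor((a_0 + m_{i+1})/d_{i+1}):
  m_1 = 1*6 - 0 = 6, d_1 = (47 - 6^2)/1 = 11/1 = 11, a_1 = floor((6 + 6)/11) = 1.
  m_2 = 11*1 - 6 = 5, d_2 = (47 - 5^2)/11 = 22/11 = 2, a_2 = floor((6 + 5)/2) = 5.
  m_3 = 2*5 - 5 = 5, d_3 = (47 - 5^2)/2 = 22/2 = 11, a_3 = floor((6 + 5)/11) = 1.
  m_4 = 11*1 - 5 = 6, d_4 = (47 - 6^2)/11 = 11/11 = 1, a_4 = floor((6 + 6)/1) = 12.
  m_5 = 1*12 - 6 = 6, d_5 = (47 - 6^2)/1 = 11/1 = 11: (m_5, d_5) = (m_1, d_1) = (6, 11), so from here the quotients repeat a_1, ..., a_4; the period length is 4.
So sqrt(47) = [6; (1, 5, 1, 12)] with period length k = 4.
k is even, so the fundamental solution of x^2 - 47y^2 = 1 is (p_{k-1}, q_{k-1}) = (p_3, q_3); compute convergents through index 3.
Convergents (p_i = a_i*p_{i-1} + p_{i-2}, q_i = a_i*q_{i-1} + q_{i-2} with p_{-2}=0, p_{-1}=1, q_{-2}=1, q_{-1}=0):
  i=0: a_0=6, p_0 = 6*1 + 0 = 6, q_0 = 6*0 + 1 = 1.
  i=1: a_1=1, p_1 = 1*6 + 1 = 7, q_1 = 1*1 + 0 = 1.
  i=2: a_2=5, p_2 = 5*7 + 6 = 41, q_2 = 5*1 + 1 = 6.
  i=3: a_3=1, p_3 = 1*41 + 7 = 48, q_3 = 1*6 + 1 = 7.
Check: 48^2 - 47*7^2 = 2304 - 2303 = 1, so (x, y) = (48, 7) solves the equation, and by the theorem it is the least positive solution.

(x, y) = (48, 7)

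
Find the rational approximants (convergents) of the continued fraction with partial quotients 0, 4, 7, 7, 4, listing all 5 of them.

Using the convergent recurrence p_i = a_i*p_{i-1} + p_{i-2}, q_i = a_i*q_{i-1} + q_{i-2} with p_{-2}=0, p_{-1}=1, q_{-2}=1, q_{-1}=0:
  i=0: a_0=0, p_0 = 0*1 + 0 = 0, q_0 = 0*0 + 1 = 1.
  i=1: a_1=4, p_1 = 4*0 + 1 = 1, q_1 = 4*1 + 0 = 4.
  i=2: a_2=7, p_2 = 7*1 + 0 = 7, q_2 = 7*4 + 1 = 29.
  i=3: a_3=7, p_3 = 7*7 + 1 = 50, q_3 = 7*29 + 4 = 207.
  i=4: a_4=4, p_4 = 4*50 + 7 = 207, q_4 = 4*207 + 29 = 857.

0/1, 1/4, 7/29, 50/207, 207/857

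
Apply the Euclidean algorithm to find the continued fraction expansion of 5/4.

Run the Euclidean algorithm on 5 and 4; the successive quotients are the partial quotients a_0, a_1, ... (each step inverts the fractional part left over by the previous one):
  5 = 1*4 + 1, so a_0 = 1.
  4 = 4*1 + 0, so a_1 = 4.
The remainder reaches 0 after 2 divisions, so the expansion has 2 partial quotients, read off in order.

[1; 4]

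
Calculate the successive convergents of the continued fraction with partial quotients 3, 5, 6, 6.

3/1, 16/5, 99/31, 610/191

Using the convergent recurrence p_i = a_i*p_{i-1} + p_{i-2}, q_i = a_i*q_{i-1} + q_{i-2} with p_{-2}=0, p_{-1}=1, q_{-2}=1, q_{-1}=0:
  i=0: a_0=3, p_0 = 3*1 + 0 = 3, q_0 = 3*0 + 1 = 1.
  i=1: a_1=5, p_1 = 5*3 + 1 = 16, q_1 = 5*1 + 0 = 5.
  i=2: a_2=6, p_2 = 6*16 + 3 = 99, q_2 = 6*5 + 1 = 31.
  i=3: a_3=6, p_3 = 6*99 + 16 = 610, q_3 = 6*31 + 5 = 191.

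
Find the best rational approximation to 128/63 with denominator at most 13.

2/1

Expand x = 128/63 as a continued fraction with the Euclidean algorithm:
  128 = 2*63 + 2, so a_0 = 2.
  63 = 31*2 + 1, so a_1 = 31.
  2 = 2*1 + 0, so a_2 = 2.
so x = [2; 31, 2].
Convergents (p_i = a_i*p_{i-1} + p_{i-2}, q_i = a_i*q_{i-1} + q_{i-2} with p_{-2}=0, p_{-1}=1, q_{-2}=1, q_{-1}=0), until the denominator exceeds 13:
  i=0: a_0=2, p_0 = 2*1 + 0 = 2, q_0 = 2*0 + 1 = 1.
  i=1: a_1=31, p_1 = 31*2 + 1 = 63, q_1 = 31*1 + 0 = 31.
q_1 = 31 > 13, so the last convergent with denominator <= 13 is p_0/q_0 = 2/1.
The closest fraction with denominator <= 13 is either p_0/q_0 or the intermediate fraction (k*p_0 + p_{-1})/(k*q_0 + q_{-1}) with the largest k >= 1 whose denominator stays <= 13; these approach x as k grows, and every other convergent or intermediate fraction in range is farther away.
Largest k: floor((13 - q_{-1})/q_0) = floor((13 - 0)/1) = 13 (using the seeds p_{-1} = 1, q_{-1} = 0).
That gives (13*2 + 1)/(13*1 + 0) = 27/13.
Compare the errors: |x - 2/1| = |128*1 - 2*63|/(63*1) = 2/63, and |x - 27/13| = |128*13 - 27*63|/(63*13) = 37/819.
Cross-multiplying, 2*819 = 1638 < 2331 = 37*63, so 2/63 is smaller: the convergent 2/1 is closer to x than 27/13.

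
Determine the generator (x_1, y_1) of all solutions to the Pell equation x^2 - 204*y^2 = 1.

(x, y) = (4999, 350)

First expand sqrt(204) as a continued fraction. With x_i = (sqrt(204) + m_i)/d_i and (m_0, d_0) = (0, 1): a_0 = floor(sqrt(204)) = 14, since 14^2 = 196 <= 204 < 225 = 15^2.
Iterate m_{i+1} = d_i*a_i - m_i, d_{i+1} = (204 - m_{i+1}^2)/d_i, a_{i+1} = floor((a_0 + m_{i+1})/d_{i+1}):
  m_1 = 1*14 - 0 = 14, d_1 = (204 - 14^2)/1 = 8/1 = 8, a_1 = floor((14 + 14)/8) = 3.
  m_2 = 8*3 - 14 = 10, d_2 = (204 - 10^2)/8 = 104/8 = 13, a_2 = floor((14 + 10)/13) = 1.
  m_3 = 13*1 - 10 = 3, d_3 = (204 - 3^2)/13 = 195/13 = 15, a_3 = floor((14 + 3)/15) = 1.
  m_4 = 15*1 - 3 = 12, d_4 = (204 - 12^2)/15 = 60/15 = 4, a_4 = floor((14 + 12)/4) = 6.
  m_5 = 4*6 - 12 = 12, d_5 = (204 - 12^2)/4 = 60/4 = 15, a_5 = floor((14 + 12)/15) = 1.
  m_6 = 15*1 - 12 = 3, d_6 = (204 - 3^2)/15 = 195/15 = 13, a_6 = floor((14 + 3)/13) = 1.
  m_7 = 13*1 - 3 = 10, d_7 = (204 - 10^2)/13 = 104/13 = 8, a_7 = floor((14 + 10)/8) = 3.
  m_8 = 8*3 - 10 = 14, d_8 = (204 - 14^2)/8 = 8/8 = 1, a_8 = floor((14 + 14)/1) = 28.
  m_9 = 1*28 - 14 = 14, d_9 = (204 - 14^2)/1 = 8/1 = 8: (m_9, d_9) = (m_1, d_1) = (14, 8), so from here the quotients repeat a_1, ..., a_8; the period length is 8.
So sqrt(204) = [14; (3, 1, 1, 6, 1, 1, 3, 28)] with period length k = 8.
k is even, so the fundamental solution of x^2 - 204y^2 = 1 is (p_{k-1}, q_{k-1}) = (p_7, q_7); compute convergents through index 7.
Convergents (p_i = a_i*p_{i-1} + p_{i-2}, q_i = a_i*q_{i-1} + q_{i-2} with p_{-2}=0, p_{-1}=1, q_{-2}=1, q_{-1}=0):
  i=0: a_0=14, p_0 = 14*1 + 0 = 14, q_0 = 14*0 + 1 = 1.
  i=1: a_1=3, p_1 = 3*14 + 1 = 43, q_1 = 3*1 + 0 = 3.
  i=2: a_2=1, p_2 = 1*43 + 14 = 57, q_2 = 1*3 + 1 = 4.
  i=3: a_3=1, p_3 = 1*57 + 43 = 100, q_3 = 1*4 + 3 = 7.
  i=4: a_4=6, p_4 = 6*100 + 57 = 657, q_4 = 6*7 + 4 = 46.
  i=5: a_5=1, p_5 = 1*657 + 100 = 757, q_5 = 1*46 + 7 = 53.
  i=6: a_6=1, p_6 = 1*757 + 657 = 1414, q_6 = 1*53 + 46 = 99.
  i=7: a_7=3, p_7 = 3*1414 + 757 = 4999, q_7 = 3*99 + 53 = 350.
Check: 4999^2 - 204*350^2 = 24990001 - 24990000 = 1, so (x, y) = (4999, 350) solves the equation, and by the theorem it is the least positive solution.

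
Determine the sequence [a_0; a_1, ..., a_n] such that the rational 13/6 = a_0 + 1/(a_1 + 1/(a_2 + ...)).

Run the Euclidean algorithm on 13 and 6; the successive quotients are the partial quotients a_0, a_1, ... (each step inverts the fractional part left over by the previous one):
  13 = 2*6 + 1, so a_0 = 2.
  6 = 6*1 + 0, so a_1 = 6.
The remainder reaches 0 after 2 divisions, so the expansion has 2 partial quotients, read off in order.

[2; 6]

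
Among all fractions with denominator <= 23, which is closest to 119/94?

Expand x = 119/94 as a continued fraction with the Euclidean algorithm:
  119 = 1*94 + 25, so a_0 = 1.
  94 = 3*25 + 19, so a_1 = 3.
  25 = 1*19 + 6, so a_2 = 1.
  19 = 3*6 + 1, so a_3 = 3.
  6 = 6*1 + 0, so a_4 = 6.
so x = [1; 3, 1, 3, 6].
Convergents (p_i = a_i*p_{i-1} + p_{i-2}, q_i = a_i*q_{i-1} + q_{i-2} with p_{-2}=0, p_{-1}=1, q_{-2}=1, q_{-1}=0), until the denominator exceeds 23:
  i=0: a_0=1, p_0 = 1*1 + 0 = 1, q_0 = 1*0 + 1 = 1.
  i=1: a_1=3, p_1 = 3*1 + 1 = 4, q_1 = 3*1 + 0 = 3.
  i=2: a_2=1, p_2 = 1*4 + 1 = 5, q_2 = 1*3 + 1 = 4.
  i=3: a_3=3, p_3 = 3*5 + 4 = 19, q_3 = 3*4 + 3 = 15.
  i=4: a_4=6, p_4 = 6*19 + 5 = 119, q_4 = 6*15 + 4 = 94.
q_4 = 94 > 23, so the last convergent with denominator <= 23 is p_3/q_3 = 19/15.
The closest fraction with denominator <= 23 is either p_3/q_3 or the intermediate fraction (k*p_3 + p_2)/(k*q_3 + q_2) with the largest k >= 1 whose denominator stays <= 23; these approach x as k grows, and every other convergent or intermediate fraction in range is farther away.
Largest k: floor((23 - q_2)/q_3) = floor((23 - 4)/15) = 1.
That gives (1*19 + 5)/(1*15 + 4) = 24/19.
Compare the errors: |x - 19/15| = |119*15 - 19*94|/(94*15) = 1/1410, and |x - 24/19| = |119*19 - 24*94|/(94*19) = 5/1786.
Cross-multiplying, 1*1786 = 1786 < 7050 = 5*1410, so 1/1410 is smaller: the convergent 19/15 is closer to x than 24/19.

19/15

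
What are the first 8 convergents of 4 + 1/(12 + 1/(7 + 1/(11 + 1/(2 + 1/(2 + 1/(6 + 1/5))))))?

4/1, 49/12, 347/85, 3866/947, 8079/1979, 20024/4905, 128223/31409, 661139/161950

Using the convergent recurrence p_i = a_i*p_{i-1} + p_{i-2}, q_i = a_i*q_{i-1} + q_{i-2} with p_{-2}=0, p_{-1}=1, q_{-2}=1, q_{-1}=0:
  i=0: a_0=4, p_0 = 4*1 + 0 = 4, q_0 = 4*0 + 1 = 1.
  i=1: a_1=12, p_1 = 12*4 + 1 = 49, q_1 = 12*1 + 0 = 12.
  i=2: a_2=7, p_2 = 7*49 + 4 = 347, q_2 = 7*12 + 1 = 85.
  i=3: a_3=11, p_3 = 11*347 + 49 = 3866, q_3 = 11*85 + 12 = 947.
  i=4: a_4=2, p_4 = 2*3866 + 347 = 8079, q_4 = 2*947 + 85 = 1979.
  i=5: a_5=2, p_5 = 2*8079 + 3866 = 20024, q_5 = 2*1979 + 947 = 4905.
  i=6: a_6=6, p_6 = 6*20024 + 8079 = 128223, q_6 = 6*4905 + 1979 = 31409.
  i=7: a_7=5, p_7 = 5*128223 + 20024 = 661139, q_7 = 5*31409 + 4905 = 161950.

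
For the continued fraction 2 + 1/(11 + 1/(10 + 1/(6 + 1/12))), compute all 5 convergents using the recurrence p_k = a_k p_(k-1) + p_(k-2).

2/1, 23/11, 232/111, 1415/677, 17212/8235

Using the convergent recurrence p_i = a_i*p_{i-1} + p_{i-2}, q_i = a_i*q_{i-1} + q_{i-2} with p_{-2}=0, p_{-1}=1, q_{-2}=1, q_{-1}=0:
  i=0: a_0=2, p_0 = 2*1 + 0 = 2, q_0 = 2*0 + 1 = 1.
  i=1: a_1=11, p_1 = 11*2 + 1 = 23, q_1 = 11*1 + 0 = 11.
  i=2: a_2=10, p_2 = 10*23 + 2 = 232, q_2 = 10*11 + 1 = 111.
  i=3: a_3=6, p_3 = 6*232 + 23 = 1415, q_3 = 6*111 + 11 = 677.
  i=4: a_4=12, p_4 = 12*1415 + 232 = 17212, q_4 = 12*677 + 111 = 8235.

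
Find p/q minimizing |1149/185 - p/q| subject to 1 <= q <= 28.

118/19

Expand x = 1149/185 as a continued fraction with the Euclidean algorithm:
  1149 = 6*185 + 39, so a_0 = 6.
  185 = 4*39 + 29, so a_1 = 4.
  39 = 1*29 + 10, so a_2 = 1.
  29 = 2*10 + 9, so a_3 = 2.
  10 = 1*9 + 1, so a_4 = 1.
  9 = 9*1 + 0, so a_5 = 9.
so x = [6; 4, 1, 2, 1, 9].
Convergents (p_i = a_i*p_{i-1} + p_{i-2}, q_i = a_i*q_{i-1} + q_{i-2} with p_{-2}=0, p_{-1}=1, q_{-2}=1, q_{-1}=0), until the denominator exceeds 28:
  i=0: a_0=6, p_0 = 6*1 + 0 = 6, q_0 = 6*0 + 1 = 1.
  i=1: a_1=4, p_1 = 4*6 + 1 = 25, q_1 = 4*1 + 0 = 4.
  i=2: a_2=1, p_2 = 1*25 + 6 = 31, q_2 = 1*4 + 1 = 5.
  i=3: a_3=2, p_3 = 2*31 + 25 = 87, q_3 = 2*5 + 4 = 14.
  i=4: a_4=1, p_4 = 1*87 + 31 = 118, q_4 = 1*14 + 5 = 19.
  i=5: a_5=9, p_5 = 9*118 + 87 = 1149, q_5 = 9*19 + 14 = 185.
q_5 = 185 > 28, so the last convergent with denominator <= 28 is p_4/q_4 = 118/19.
The closest fraction with denominator <= 28 is either p_4/q_4 or the intermediate fraction (k*p_4 + p_3)/(k*q_4 + q_3) with the largest k >= 1 whose denominator stays <= 28; these approach x as k grows, and every other convergent or intermediate fraction in range is farther away.
Largest k: floor((28 - q_3)/q_4) = floor((28 - 14)/19) = 0.
Since k = 0, no intermediate fraction beyond p_4/q_4 has denominator <= 28, so the convergent 118/19 is the closest (its error is |1149*19 - 118*185|/(185*19) = 1/3515).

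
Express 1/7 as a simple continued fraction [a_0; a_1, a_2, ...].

Run the Euclidean algorithm on 1 and 7; the successive quotients are the partial quotients a_0, a_1, ... (each step inverts the fractional part left over by the previous one):
  1 = 0*7 + 1, so a_0 = 0.
  7 = 7*1 + 0, so a_1 = 7.
The remainder reaches 0 after 2 divisions, so the expansion has 2 partial quotients, read off in order.

[0; 7]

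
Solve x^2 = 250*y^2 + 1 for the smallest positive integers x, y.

(x, y) = (39480499, 2496966)

First expand sqrt(250) as a continued fraction. With x_i = (sqrt(250) + m_i)/d_i and (m_0, d_0) = (0, 1): a_0 = floor(sqrt(250)) = 15, since 15^2 = 225 <= 250 < 256 = 16^2.
Iterate m_{i+1} = d_i*a_i - m_i, d_{i+1} = (250 - m_{i+1}^2)/d_i, a_{i+1} = floor((a_0 + m_{i+1})/d_{i+1}):
  m_1 = 1*15 - 0 = 15, d_1 = (250 - 15^2)/1 = 25/1 = 25, a_1 = floor((15 + 15)/25) = 1.
  m_2 = 25*1 - 15 = 10, d_2 = (250 - 10^2)/25 = 150/25 = 6, a_2 = floor((15 + 10)/6) = 4.
  m_3 = 6*4 - 10 = 14, d_3 = (250 - 14^2)/6 = 54/6 = 9, a_3 = floor((15 + 14)/9) = 3.
  m_4 = 9*3 - 14 = 13, d_4 = (250 - 13^2)/9 = 81/9 = 9, a_4 = floor((15 + 13)/9) = 3.
  m_5 = 9*3 - 13 = 14, d_5 = (250 - 14^2)/9 = 54/9 = 6, a_5 = floor((15 + 14)/6) = 4.
  m_6 = 6*4 - 14 = 10, d_6 = (250 - 10^2)/6 = 150/6 = 25, a_6 = floor((15 + 10)/25) = 1.
  m_7 = 25*1 - 10 = 15, d_7 = (250 - 15^2)/25 = 25/25 = 1, a_7 = floor((15 + 15)/1) = 30.
  m_8 = 1*30 - 15 = 15, d_8 = (250 - 15^2)/1 = 25/1 = 25: (m_8, d_8) = (m_1, d_1) = (15, 25), so from here the quotients repeat a_1, ..., a_7; the period length is 7.
So sqrt(250) = [15; (1, 4, 3, 3, 4, 1, 30)] with period length k = 7.
k is odd, so (p_{k-1}, q_{k-1}) only solves x^2 - 250y^2 = -1 and the fundamental solution of x^2 - 250y^2 = 1 is (p_{2k-1}, q_{2k-1}) = (p_13, q_13); compute convergents through index 13, running through the period twice.
Convergents (p_i = a_i*p_{i-1} + p_{i-2}, q_i = a_i*q_{i-1} + q_{i-2} with p_{-2}=0, p_{-1}=1, q_{-2}=1, q_{-1}=0):
  i=0: a_0=15, p_0 = 15*1 + 0 = 15, q_0 = 15*0 + 1 = 1.
  i=1: a_1=1, p_1 = 1*15 + 1 = 16, q_1 = 1*1 + 0 = 1.
  i=2: a_2=4, p_2 = 4*16 + 15 = 79, q_2 = 4*1 + 1 = 5.
  i=3: a_3=3, p_3 = 3*79 + 16 = 253, q_3 = 3*5 + 1 = 16.
  i=4: a_4=3, p_4 = 3*253 + 79 = 838, q_4 = 3*16 + 5 = 53.
  i=5: a_5=4, p_5 = 4*838 + 253 = 3605, q_5 = 4*53 + 16 = 228.
  i=6: a_6=1, p_6 = 1*3605 + 838 = 4443, q_6 = 1*228 + 53 = 281.
  i=7: a_7=30, p_7 = 30*4443 + 3605 = 136895, q_7 = 30*281 + 228 = 8658.
  i=8: a_8=1, p_8 = 1*136895 + 4443 = 141338, q_8 = 1*8658 + 281 = 8939.
  i=9: a_9=4, p_9 = 4*141338 + 136895 = 702247, q_9 = 4*8939 + 8658 = 44414.
  i=10: a_10=3, p_10 = 3*702247 + 141338 = 2248079, q_10 = 3*44414 + 8939 = 142181.
  i=11: a_11=3, p_11 = 3*2248079 + 702247 = 7446484, q_11 = 3*142181 + 44414 = 470957.
  i=12: a_12=4, p_12 = 4*7446484 + 2248079 = 32034015, q_12 = 4*470957 + 142181 = 2026009.
  i=13: a_13=1, p_13 = 1*32034015 + 7446484 = 39480499, q_13 = 1*2026009 + 470957 = 2496966.
Indeed p_6^2 - 250*q_6^2 = 19740249 - 19740250 = -1, not +1.
Check: 39480499^2 - 250*2496966^2 = 1558709801289001 - 1558709801289000 = 1, so (x, y) = (39480499, 2496966) solves the equation, and by the theorem it is the least positive solution.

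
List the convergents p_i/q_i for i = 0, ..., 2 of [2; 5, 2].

2/1, 11/5, 24/11

Using the convergent recurrence p_i = a_i*p_{i-1} + p_{i-2}, q_i = a_i*q_{i-1} + q_{i-2} with p_{-2}=0, p_{-1}=1, q_{-2}=1, q_{-1}=0:
  i=0: a_0=2, p_0 = 2*1 + 0 = 2, q_0 = 2*0 + 1 = 1.
  i=1: a_1=5, p_1 = 5*2 + 1 = 11, q_1 = 5*1 + 0 = 5.
  i=2: a_2=2, p_2 = 2*11 + 2 = 24, q_2 = 2*5 + 1 = 11.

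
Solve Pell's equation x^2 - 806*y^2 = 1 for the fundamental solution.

(x, y) = (6166395, 217202)

First expand sqrt(806) as a continued fraction. With x_i = (sqrt(806) + m_i)/d_i and (m_0, d_0) = (0, 1): a_0 = floor(sqrt(806)) = 28, since 28^2 = 784 <= 806 < 841 = 29^2.
Iterate m_{i+1} = d_i*a_i - m_i, d_{i+1} = (806 - m_{i+1}^2)/d_i, a_{i+1} = floor((a_0 + m_{i+1})/d_{i+1}):
  m_1 = 1*28 - 0 = 28, d_1 = (806 - 28^2)/1 = 22/1 = 22, a_1 = floor((28 + 28)/22) = 2.
  m_2 = 22*2 - 28 = 16, d_2 = (806 - 16^2)/22 = 550/22 = 25, a_2 = floor((28 + 16)/25) = 1.
  m_3 = 25*1 - 16 = 9, d_3 = (806 - 9^2)/25 = 725/25 = 29, a_3 = floor((28 + 9)/29) = 1.
  m_4 = 29*1 - 9 = 20, d_4 = (806 - 20^2)/29 = 406/29 = 14, a_4 = floor((28 + 20)/14) = 3.
  m_5 = 14*3 - 20 = 22, d_5 = (806 - 22^2)/14 = 322/14 = 23, a_5 = floor((28 + 22)/23) = 2.
  m_6 = 23*2 - 22 = 24, d_6 = (806 - 24^2)/23 = 230/23 = 10, a_6 = floor((28 + 24)/10) = 5.
  m_7 = 10*5 - 24 = 26, d_7 = (806 - 26^2)/10 = 130/10 = 13, a_7 = floor((28 + 26)/13) = 4.
  m_8 = 13*4 - 26 = 26, d_8 = (806 - 26^2)/13 = 130/13 = 10, a_8 = floor((28 + 26)/10) = 5.
  m_9 = 10*5 - 26 = 24, d_9 = (806 - 24^2)/10 = 230/10 = 23, a_9 = floor((28 + 24)/23) = 2.
  m_10 = 23*2 - 24 = 22, d_10 = (806 - 22^2)/23 = 322/23 = 14, a_10 = floor((28 + 22)/14) = 3.
  m_11 = 14*3 - 22 = 20, d_11 = (806 - 20^2)/14 = 406/14 = 29, a_11 = floor((28 + 20)/29) = 1.
  m_12 = 29*1 - 20 = 9, d_12 = (806 - 9^2)/29 = 725/29 = 25, a_12 = floor((28 + 9)/25) = 1.
  m_13 = 25*1 - 9 = 16, d_13 = (806 - 16^2)/25 = 550/25 = 22, a_13 = floor((28 + 16)/22) = 2.
  m_14 = 22*2 - 16 = 28, d_14 = (806 - 28^2)/22 = 22/22 = 1, a_14 = floor((28 + 28)/1) = 56.
  m_15 = 1*56 - 28 = 28, d_15 = (806 - 28^2)/1 = 22/1 = 22: (m_15, d_15) = (m_1, d_1) = (28, 22), so from here the quotients repeat a_1, ..., a_14; the period length is 14.
So sqrt(806) = [28; (2, 1, 1, 3, 2, 5, 4, 5, 2, 3, 1, 1, 2, 56)] with period length k = 14.
k is even, so the fundamental solution of x^2 - 806y^2 = 1 is (p_{k-1}, q_{k-1}) = (p_13, q_13); compute convergents through index 13.
Convergents (p_i = a_i*p_{i-1} + p_{i-2}, q_i = a_i*q_{i-1} + q_{i-2} with p_{-2}=0, p_{-1}=1, q_{-2}=1, q_{-1}=0):
  i=0: a_0=28, p_0 = 28*1 + 0 = 28, q_0 = 28*0 + 1 = 1.
  i=1: a_1=2, p_1 = 2*28 + 1 = 57, q_1 = 2*1 + 0 = 2.
  i=2: a_2=1, p_2 = 1*57 + 28 = 85, q_2 = 1*2 + 1 = 3.
  i=3: a_3=1, p_3 = 1*85 + 57 = 142, q_3 = 1*3 + 2 = 5.
  i=4: a_4=3, p_4 = 3*142 + 85 = 511, q_4 = 3*5 + 3 = 18.
  i=5: a_5=2, p_5 = 2*511 + 142 = 1164, q_5 = 2*18 + 5 = 41.
  i=6: a_6=5, p_6 = 5*1164 + 511 = 6331, q_6 = 5*41 + 18 = 223.
  i=7: a_7=4, p_7 = 4*6331 + 1164 = 26488, q_7 = 4*223 + 41 = 933.
  i=8: a_8=5, p_8 = 5*26488 + 6331 = 138771, q_8 = 5*933 + 223 = 4888.
  i=9: a_9=2, p_9 = 2*138771 + 26488 = 304030, q_9 = 2*4888 + 933 = 10709.
  i=10: a_10=3, p_10 = 3*304030 + 138771 = 1050861, q_10 = 3*10709 + 4888 = 37015.
  i=11: a_11=1, p_11 = 1*1050861 + 304030 = 1354891, q_11 = 1*37015 + 10709 = 47724.
  i=12: a_12=1, p_12 = 1*1354891 + 1050861 = 2405752, q_12 = 1*47724 + 37015 = 84739.
  i=13: a_13=2, p_13 = 2*2405752 + 1354891 = 6166395, q_13 = 2*84739 + 47724 = 217202.
Check: 6166395^2 - 806*217202^2 = 38024427296025 - 38024427296024 = 1, so (x, y) = (6166395, 217202) solves the equation, and by the theorem it is the least positive solution.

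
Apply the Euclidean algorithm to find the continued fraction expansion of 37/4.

Run the Euclidean algorithm on 37 and 4; the successive quotients are the partial quotients a_0, a_1, ... (each step inverts the fractional part left over by the previous one):
  37 = 9*4 + 1, so a_0 = 9.
  4 = 4*1 + 0, so a_1 = 4.
The remainder reaches 0 after 2 divisions, so the expansion has 2 partial quotients, read off in order.

[9; 4]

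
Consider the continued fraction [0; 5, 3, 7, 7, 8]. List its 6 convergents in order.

0/1, 1/5, 3/16, 22/117, 157/835, 1278/6797

Using the convergent recurrence p_i = a_i*p_{i-1} + p_{i-2}, q_i = a_i*q_{i-1} + q_{i-2} with p_{-2}=0, p_{-1}=1, q_{-2}=1, q_{-1}=0:
  i=0: a_0=0, p_0 = 0*1 + 0 = 0, q_0 = 0*0 + 1 = 1.
  i=1: a_1=5, p_1 = 5*0 + 1 = 1, q_1 = 5*1 + 0 = 5.
  i=2: a_2=3, p_2 = 3*1 + 0 = 3, q_2 = 3*5 + 1 = 16.
  i=3: a_3=7, p_3 = 7*3 + 1 = 22, q_3 = 7*16 + 5 = 117.
  i=4: a_4=7, p_4 = 7*22 + 3 = 157, q_4 = 7*117 + 16 = 835.
  i=5: a_5=8, p_5 = 8*157 + 22 = 1278, q_5 = 8*835 + 117 = 6797.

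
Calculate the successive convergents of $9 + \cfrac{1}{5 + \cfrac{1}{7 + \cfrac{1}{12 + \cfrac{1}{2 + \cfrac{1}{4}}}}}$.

Using the convergent recurrence p_i = a_i*p_{i-1} + p_{i-2}, q_i = a_i*q_{i-1} + q_{i-2} with p_{-2}=0, p_{-1}=1, q_{-2}=1, q_{-1}=0:
  i=0: a_0=9, p_0 = 9*1 + 0 = 9, q_0 = 9*0 + 1 = 1.
  i=1: a_1=5, p_1 = 5*9 + 1 = 46, q_1 = 5*1 + 0 = 5.
  i=2: a_2=7, p_2 = 7*46 + 9 = 331, q_2 = 7*5 + 1 = 36.
  i=3: a_3=12, p_3 = 12*331 + 46 = 4018, q_3 = 12*36 + 5 = 437.
  i=4: a_4=2, p_4 = 2*4018 + 331 = 8367, q_4 = 2*437 + 36 = 910.
  i=5: a_5=4, p_5 = 4*8367 + 4018 = 37486, q_5 = 4*910 + 437 = 4077.

9/1, 46/5, 331/36, 4018/437, 8367/910, 37486/4077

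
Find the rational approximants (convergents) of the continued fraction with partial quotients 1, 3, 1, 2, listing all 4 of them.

1/1, 4/3, 5/4, 14/11

Using the convergent recurrence p_i = a_i*p_{i-1} + p_{i-2}, q_i = a_i*q_{i-1} + q_{i-2} with p_{-2}=0, p_{-1}=1, q_{-2}=1, q_{-1}=0:
  i=0: a_0=1, p_0 = 1*1 + 0 = 1, q_0 = 1*0 + 1 = 1.
  i=1: a_1=3, p_1 = 3*1 + 1 = 4, q_1 = 3*1 + 0 = 3.
  i=2: a_2=1, p_2 = 1*4 + 1 = 5, q_2 = 1*3 + 1 = 4.
  i=3: a_3=2, p_3 = 2*5 + 4 = 14, q_3 = 2*4 + 3 = 11.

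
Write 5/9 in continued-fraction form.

Run the Euclidean algorithm on 5 and 9; the successive quotients are the partial quotients a_0, a_1, ... (each step inverts the fractional part left over by the previous one):
  5 = 0*9 + 5, so a_0 = 0.
  9 = 1*5 + 4, so a_1 = 1.
  5 = 1*4 + 1, so a_2 = 1.
  4 = 4*1 + 0, so a_3 = 4.
The remainder reaches 0 after 4 divisions, so the expansion has 4 partial quotients, read off in order.

[0; 1, 1, 4]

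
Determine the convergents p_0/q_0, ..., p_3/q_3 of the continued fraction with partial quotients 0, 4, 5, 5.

0/1, 1/4, 5/21, 26/109

Using the convergent recurrence p_i = a_i*p_{i-1} + p_{i-2}, q_i = a_i*q_{i-1} + q_{i-2} with p_{-2}=0, p_{-1}=1, q_{-2}=1, q_{-1}=0:
  i=0: a_0=0, p_0 = 0*1 + 0 = 0, q_0 = 0*0 + 1 = 1.
  i=1: a_1=4, p_1 = 4*0 + 1 = 1, q_1 = 4*1 + 0 = 4.
  i=2: a_2=5, p_2 = 5*1 + 0 = 5, q_2 = 5*4 + 1 = 21.
  i=3: a_3=5, p_3 = 5*5 + 1 = 26, q_3 = 5*21 + 4 = 109.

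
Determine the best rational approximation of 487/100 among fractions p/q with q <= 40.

Expand x = 487/100 as a continued fraction with the Euclidean algorithm:
  487 = 4*100 + 87, so a_0 = 4.
  100 = 1*87 + 13, so a_1 = 1.
  87 = 6*13 + 9, so a_2 = 6.
  13 = 1*9 + 4, so a_3 = 1.
  9 = 2*4 + 1, so a_4 = 2.
  4 = 4*1 + 0, so a_5 = 4.
so x = [4; 1, 6, 1, 2, 4].
Convergents (p_i = a_i*p_{i-1} + p_{i-2}, q_i = a_i*q_{i-1} + q_{i-2} with p_{-2}=0, p_{-1}=1, q_{-2}=1, q_{-1}=0), until the denominator exceeds 40:
  i=0: a_0=4, p_0 = 4*1 + 0 = 4, q_0 = 4*0 + 1 = 1.
  i=1: a_1=1, p_1 = 1*4 + 1 = 5, q_1 = 1*1 + 0 = 1.
  i=2: a_2=6, p_2 = 6*5 + 4 = 34, q_2 = 6*1 + 1 = 7.
  i=3: a_3=1, p_3 = 1*34 + 5 = 39, q_3 = 1*7 + 1 = 8.
  i=4: a_4=2, p_4 = 2*39 + 34 = 112, q_4 = 2*8 + 7 = 23.
  i=5: a_5=4, p_5 = 4*112 + 39 = 487, q_5 = 4*23 + 8 = 100.
q_5 = 100 > 40, so the last convergent with denominator <= 40 is p_4/q_4 = 112/23.
The closest fraction with denominator <= 40 is either p_4/q_4 or the intermediate fraction (k*p_4 + p_3)/(k*q_4 + q_3) with the largest k >= 1 whose denominator stays <= 40; these approach x as k grows, and every other convergent or intermediate fraction in range is farther away.
Largest k: floor((40 - q_3)/q_4) = floor((40 - 8)/23) = 1.
That gives (1*112 + 39)/(1*23 + 8) = 151/31.
Compare the errors: |x - 112/23| = |487*23 - 112*100|/(100*23) = 1/2300, and |x - 151/31| = |487*31 - 151*100|/(100*31) = 3/3100.
Cross-multiplying, 1*3100 = 3100 < 6900 = 3*2300, so 1/2300 is smaller: the convergent 112/23 is closer to x than 151/31.

112/23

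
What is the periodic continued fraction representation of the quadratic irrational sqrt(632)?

[25; (7, 6, 7, 50)]

Write x_i = (sqrt(632) + m_i)/d_i with (m_0, d_0) = (0, 1). a_0 = floor(sqrt(632)) = 25, since 25^2 = 625 <= 632 < 676 = 26^2.
Iterate m_{i+1} = d_i*a_i - m_i, d_{i+1} = (632 - m_{i+1}^2)/d_i, a_{i+1} = floor((a_0 + m_{i+1})/d_{i+1}):
  m_1 = 1*25 - 0 = 25, d_1 = (632 - 25^2)/1 = 7/1 = 7, a_1 = floor((25 + 25)/7) = 7.
  m_2 = 7*7 - 25 = 24, d_2 = (632 - 24^2)/7 = 56/7 = 8, a_2 = floor((25 + 24)/8) = 6.
  m_3 = 8*6 - 24 = 24, d_3 = (632 - 24^2)/8 = 56/8 = 7, a_3 = floor((25 + 24)/7) = 7.
  m_4 = 7*7 - 24 = 25, d_4 = (632 - 25^2)/7 = 7/7 = 1, a_4 = floor((25 + 25)/1) = 50.
  m_5 = 1*50 - 25 = 25, d_5 = (632 - 25^2)/1 = 7/1 = 7: (m_5, d_5) = (m_1, d_1) = (25, 7), so from here the quotients repeat a_1, ..., a_4; the period length is 4.
Hence the expansion of sqrt(632) is a_0 = 25 followed by the repeating block 7, 6, 7, 50 (period 4).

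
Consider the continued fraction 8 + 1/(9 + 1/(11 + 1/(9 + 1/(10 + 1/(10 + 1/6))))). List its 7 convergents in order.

Using the convergent recurrence p_i = a_i*p_{i-1} + p_{i-2}, q_i = a_i*q_{i-1} + q_{i-2} with p_{-2}=0, p_{-1}=1, q_{-2}=1, q_{-1}=0:
  i=0: a_0=8, p_0 = 8*1 + 0 = 8, q_0 = 8*0 + 1 = 1.
  i=1: a_1=9, p_1 = 9*8 + 1 = 73, q_1 = 9*1 + 0 = 9.
  i=2: a_2=11, p_2 = 11*73 + 8 = 811, q_2 = 11*9 + 1 = 100.
  i=3: a_3=9, p_3 = 9*811 + 73 = 7372, q_3 = 9*100 + 9 = 909.
  i=4: a_4=10, p_4 = 10*7372 + 811 = 74531, q_4 = 10*909 + 100 = 9190.
  i=5: a_5=10, p_5 = 10*74531 + 7372 = 752682, q_5 = 10*9190 + 909 = 92809.
  i=6: a_6=6, p_6 = 6*752682 + 74531 = 4590623, q_6 = 6*92809 + 9190 = 566044.

8/1, 73/9, 811/100, 7372/909, 74531/9190, 752682/92809, 4590623/566044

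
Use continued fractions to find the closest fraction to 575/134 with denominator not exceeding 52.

Expand x = 575/134 as a continued fraction with the Euclidean algorithm:
  575 = 4*134 + 39, so a_0 = 4.
  134 = 3*39 + 17, so a_1 = 3.
  39 = 2*17 + 5, so a_2 = 2.
  17 = 3*5 + 2, so a_3 = 3.
  5 = 2*2 + 1, so a_4 = 2.
  2 = 2*1 + 0, so a_5 = 2.
so x = [4; 3, 2, 3, 2, 2].
Convergents (p_i = a_i*p_{i-1} + p_{i-2}, q_i = a_i*q_{i-1} + q_{i-2} with p_{-2}=0, p_{-1}=1, q_{-2}=1, q_{-1}=0), until the denominator exceeds 52:
  i=0: a_0=4, p_0 = 4*1 + 0 = 4, q_0 = 4*0 + 1 = 1.
  i=1: a_1=3, p_1 = 3*4 + 1 = 13, q_1 = 3*1 + 0 = 3.
  i=2: a_2=2, p_2 = 2*13 + 4 = 30, q_2 = 2*3 + 1 = 7.
  i=3: a_3=3, p_3 = 3*30 + 13 = 103, q_3 = 3*7 + 3 = 24.
  i=4: a_4=2, p_4 = 2*103 + 30 = 236, q_4 = 2*24 + 7 = 55.
q_4 = 55 > 52, so the last convergent with denominator <= 52 is p_3/q_3 = 103/24.
The closest fraction with denominator <= 52 is either p_3/q_3 or the intermediate fraction (k*p_3 + p_2)/(k*q_3 + q_2) with the largest k >= 1 whose denominator stays <= 52; these approach x as k grows, and every other convergent or intermediate fraction in range is farther away.
Largest k: floor((52 - q_2)/q_3) = floor((52 - 7)/24) = 1.
That gives (1*103 + 30)/(1*24 + 7) = 133/31.
Compare the errors: |x - 103/24| = |575*24 - 103*134|/(134*24) = 2/3216, and |x - 133/31| = |575*31 - 133*134|/(134*31) = 3/4154.
Cross-multiplying, 2*4154 = 8308 < 9648 = 3*3216, so 2/3216 is smaller: the convergent 103/24 is closer to x than 133/31.

103/24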